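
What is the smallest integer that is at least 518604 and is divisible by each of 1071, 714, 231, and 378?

565488

The integer must be a common multiple of 1071, 714, 231, and 378, so a multiple of their LCM.
1071 = 3^2 × 7 × 17
714 = 2 × 3 × 7 × 17
231 = 3 × 7 × 11
378 = 2 × 3^3 × 7
LCM(1071, 714, 231, 378) = 2 × 3^3 × 7 × 11 × 17 = 70686.
Smallest multiple of 70686 that is ≥ 518604: ⌈518604/70686⌉ × 70686 = 8 × 70686 = 565488.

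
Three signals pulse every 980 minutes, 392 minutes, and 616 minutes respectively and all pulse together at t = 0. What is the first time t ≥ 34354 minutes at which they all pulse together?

43120 minutes

Joint pulses occur at multiples of LCM(980, 392, 616).
980 = 2^2 × 5 × 7^2
392 = 2^3 × 7^2
616 = 2^3 × 7 × 11
LCM(980, 392, 616) = 2^3 × 5 × 7^2 × 11 = 21560.
Smallest multiple of 21560 that is ≥ 34354: ⌈34354/21560⌉ × 21560 = 2 × 21560 = 43120.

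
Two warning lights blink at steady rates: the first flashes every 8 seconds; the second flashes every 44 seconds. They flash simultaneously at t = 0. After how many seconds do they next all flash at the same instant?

They coincide at every common multiple of the periods; the first is the LCM.
8 = 2^3
44 = 2^2 × 11
LCM(8, 44) = 2^3 × 11 = 88.

88 seconds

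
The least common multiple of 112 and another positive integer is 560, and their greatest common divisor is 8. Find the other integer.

gcd × lcm = product of the two integers, so the other integer is (8 × 560) / 112 = 40.

40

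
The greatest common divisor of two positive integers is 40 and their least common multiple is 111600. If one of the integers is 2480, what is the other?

For two integers, gcd × lcm = product, so the other is (40 × 111600) / 2480 = 4464000 / 2480 = 1800.

1800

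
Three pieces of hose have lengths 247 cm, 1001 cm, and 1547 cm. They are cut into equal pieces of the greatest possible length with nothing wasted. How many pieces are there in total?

215

Piece length = gcd(247, 1001, 1547).
247 = 13 × 19
1001 = 7 × 11 × 13
1547 = 7 × 13 × 17
gcd(247, 1001, 1547) = 13.
Total pieces = 247/13 + 1001/13 + 1547/13 = 19 + 77 + 119 = 215.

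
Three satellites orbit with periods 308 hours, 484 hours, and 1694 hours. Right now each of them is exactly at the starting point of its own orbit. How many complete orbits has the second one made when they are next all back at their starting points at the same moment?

7 orbits

The first common completion time is the LCM of the periods.
308 = 2^2 × 7 × 11
484 = 2^2 × 11^2
1694 = 2 × 7 × 11^2
LCM(308, 484, 1694) = 2^2 × 7 × 11^2 = 3388.
Orbits for period 484: 3388 / 484 = 7.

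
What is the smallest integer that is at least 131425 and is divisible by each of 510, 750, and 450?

The integer must be a common multiple of 510, 750, and 450, so a multiple of their LCM.
510 = 2 × 3 × 5 × 17
750 = 2 × 3 × 5^3
450 = 2 × 3^2 × 5^2
LCM(510, 750, 450) = 2 × 3^2 × 5^3 × 17 = 38250.
Smallest multiple of 38250 that is ≥ 131425: ⌈131425/38250⌉ × 38250 = 4 × 38250 = 153000.

153000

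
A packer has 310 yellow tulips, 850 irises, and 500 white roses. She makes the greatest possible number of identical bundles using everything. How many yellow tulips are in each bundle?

Number of bundles = gcd(310, 850, 500).
310 = 2 × 5 × 31
850 = 2 × 5^2 × 17
500 = 2^2 × 5^3
gcd(310, 850, 500) = 2 × 5 = 10.
yellow tulips per bundle = 310 / 10 = 31.

31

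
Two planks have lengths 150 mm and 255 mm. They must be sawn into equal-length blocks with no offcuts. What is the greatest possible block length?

15 mm

By the Euclidean algorithm:
255 = 1 × 150 + 105
150 = 1 × 105 + 45
105 = 2 × 45 + 15
45 = 3 × 15 + 0
gcd(150, 255) = 15.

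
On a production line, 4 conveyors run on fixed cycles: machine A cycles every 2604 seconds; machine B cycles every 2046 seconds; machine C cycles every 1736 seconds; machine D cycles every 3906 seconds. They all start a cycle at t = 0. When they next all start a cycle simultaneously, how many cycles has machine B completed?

All finish a whole number of cycles simultaneously at t = LCM of the periods.
2604 = 2^2 × 3 × 7 × 31
2046 = 2 × 3 × 11 × 31
1736 = 2^3 × 7 × 31
3906 = 2 × 3^2 × 7 × 31
LCM(2604, 2046, 1736, 3906) = 2^3 × 3^2 × 7 × 11 × 31 = 171864.
Cycles for period 2046: 171864 / 2046 = 84.

84 cycles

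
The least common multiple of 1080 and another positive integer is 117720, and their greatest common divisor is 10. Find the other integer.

1090

gcd × lcm = product of the two integers, so the other integer is (10 × 117720) / 1080 = 1090.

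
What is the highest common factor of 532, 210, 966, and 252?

532 = 2^2 × 7 × 19
210 = 2 × 3 × 5 × 7
966 = 2 × 3 × 7 × 23
252 = 2^2 × 3^2 × 7
gcd(532, 210, 966, 252) = 2 × 7 = 14.

14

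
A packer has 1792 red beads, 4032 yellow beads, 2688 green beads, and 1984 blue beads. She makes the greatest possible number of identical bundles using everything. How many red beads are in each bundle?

Number of bundles = gcd(1792, 4032, 2688, 1984).
1792 = 2^8 × 7
4032 = 2^6 × 3^2 × 7
2688 = 2^7 × 3 × 7
1984 = 2^6 × 31
gcd(1792, 4032, 2688, 1984) = 2^6 = 64.
red beads per bundle = 1792 / 64 = 28.

28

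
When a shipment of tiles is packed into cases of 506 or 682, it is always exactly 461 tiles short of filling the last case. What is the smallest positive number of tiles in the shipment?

15225

Being 461 short of a full case of size k means N ≡ −461 (mod k), i.e. N + 461 is a multiple of each size.
506 = 2 × 11 × 23
682 = 2 × 11 × 31
LCM(506, 682) = 2 × 11 × 23 × 31 = 15686.
Smallest positive N is 15686 − 461 = 15225.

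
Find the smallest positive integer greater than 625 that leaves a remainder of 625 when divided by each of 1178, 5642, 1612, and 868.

215021

N − 625 must be a common multiple of 1178, 5642, 1612, and 868.
1178 = 2 × 19 × 31
5642 = 2 × 7 × 13 × 31
1612 = 2^2 × 13 × 31
868 = 2^2 × 7 × 31
LCM(1178, 5642, 1612, 868) = 2^2 × 7 × 13 × 19 × 31 = 214396.
Smallest N > 625 is LCM + 625 = 214396 + 625 = 215021.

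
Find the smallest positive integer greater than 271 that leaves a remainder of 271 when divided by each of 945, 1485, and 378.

21061

N − 271 must be a common multiple of 945, 1485, and 378.
945 = 3^3 × 5 × 7
1485 = 3^3 × 5 × 11
378 = 2 × 3^3 × 7
LCM(945, 1485, 378) = 2 × 3^3 × 5 × 7 × 11 = 20790.
Smallest N > 271 is LCM + 271 = 20790 + 271 = 21061.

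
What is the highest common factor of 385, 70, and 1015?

385 = 5 × 7 × 11
70 = 2 × 5 × 7
1015 = 5 × 7 × 29
gcd(385, 70, 1015) = 5 × 7 = 35.

35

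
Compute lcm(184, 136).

184 = 2^3 × 23
136 = 2^3 × 17
LCM(184, 136) = 2^3 × 17 × 23 = 3128.

3128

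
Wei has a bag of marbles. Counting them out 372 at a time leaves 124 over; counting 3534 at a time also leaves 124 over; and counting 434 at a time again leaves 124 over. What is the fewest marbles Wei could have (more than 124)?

49600

N − 124 must be a common multiple of 372, 3534, and 434.
372 = 2^2 × 3 × 31
3534 = 2 × 3 × 19 × 31
434 = 2 × 7 × 31
LCM(372, 3534, 434) = 2^2 × 3 × 7 × 19 × 31 = 49476.
Smallest N > 124 is LCM + 124 = 49476 + 124 = 49600.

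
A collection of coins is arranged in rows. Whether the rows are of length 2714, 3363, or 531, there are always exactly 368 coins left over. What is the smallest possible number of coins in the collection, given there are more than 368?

464462

N − 368 must be a common multiple of 2714, 3363, and 531.
2714 = 2 × 23 × 59
3363 = 3 × 19 × 59
531 = 3^2 × 59
LCM(2714, 3363, 531) = 2 × 3^2 × 19 × 23 × 59 = 464094.
Smallest N > 368 is LCM + 368 = 464094 + 368 = 464462.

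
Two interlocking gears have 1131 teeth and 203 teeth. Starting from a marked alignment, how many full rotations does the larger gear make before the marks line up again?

They are all back at their starting positions together after one LCM of the periods.
1131 = 3 × 13 × 29
203 = 7 × 29
LCM(1131, 203) = 3 × 7 × 13 × 29 = 7917.
Rotations for period 1131: 7917 / 1131 = 7.

7 rotations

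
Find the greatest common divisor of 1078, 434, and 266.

14

1078 = 2 × 7^2 × 11
434 = 2 × 7 × 31
266 = 2 × 7 × 19
gcd(1078, 434, 266) = 2 × 7 = 14.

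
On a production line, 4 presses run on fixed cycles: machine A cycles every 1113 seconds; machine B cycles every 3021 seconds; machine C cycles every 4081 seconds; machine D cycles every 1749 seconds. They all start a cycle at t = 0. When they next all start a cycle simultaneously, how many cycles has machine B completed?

77 cycles

All finish a whole number of cycles simultaneously at t = LCM of the periods.
1113 = 3 × 7 × 53
3021 = 3 × 19 × 53
4081 = 7 × 11 × 53
1749 = 3 × 11 × 53
LCM(1113, 3021, 4081, 1749) = 3 × 7 × 11 × 19 × 53 = 232617.
Cycles for period 3021: 232617 / 3021 = 77.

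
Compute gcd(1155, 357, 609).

1155 = 3 × 5 × 7 × 11
357 = 3 × 7 × 17
609 = 3 × 7 × 29
gcd(1155, 357, 609) = 3 × 7 = 21.

21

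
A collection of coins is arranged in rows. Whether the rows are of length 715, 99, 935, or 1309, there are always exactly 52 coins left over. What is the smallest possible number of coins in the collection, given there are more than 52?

765817

N − 52 must be a common multiple of 715, 99, 935, and 1309.
715 = 5 × 11 × 13
99 = 3^2 × 11
935 = 5 × 11 × 17
1309 = 7 × 11 × 17
LCM(715, 99, 935, 1309) = 3^2 × 5 × 7 × 11 × 13 × 17 = 765765.
Smallest N > 52 is LCM + 52 = 765765 + 52 = 765817.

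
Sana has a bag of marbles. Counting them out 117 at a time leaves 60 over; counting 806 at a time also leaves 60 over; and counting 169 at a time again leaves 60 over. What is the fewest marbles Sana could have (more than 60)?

94362

N − 60 must be a common multiple of 117, 806, and 169.
117 = 3^2 × 13
806 = 2 × 13 × 31
169 = 13^2
LCM(117, 806, 169) = 2 × 3^2 × 13^2 × 31 = 94302.
Smallest N > 60 is LCM + 60 = 94302 + 60 = 94362.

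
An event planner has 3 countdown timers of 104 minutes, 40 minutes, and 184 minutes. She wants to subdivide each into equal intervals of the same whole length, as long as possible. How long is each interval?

8 minutes

The interval must divide each timer length; the longest such is the gcd.
104 = 2^3 × 13
40 = 2^3 × 5
184 = 2^3 × 23
gcd(104, 40, 184) = 2^3 = 8.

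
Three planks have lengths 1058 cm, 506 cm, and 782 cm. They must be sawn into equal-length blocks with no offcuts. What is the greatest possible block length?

46 cm

The block length must divide every plank, so the greatest is gcd(1058, 506, 782).
1058 = 2 × 23^2
506 = 2 × 11 × 23
782 = 2 × 17 × 23
gcd(1058, 506, 782) = 2 × 23 = 46.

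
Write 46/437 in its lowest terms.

2/19

46 = 2 × 23
437 = 19 × 23
gcd(46, 437) = 23.
Divide numerator and denominator by 23: 46/437 = 2/19.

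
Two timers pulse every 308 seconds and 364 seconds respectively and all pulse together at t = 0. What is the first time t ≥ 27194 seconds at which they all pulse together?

28028 seconds

Joint pulses occur at multiples of LCM(308, 364).
308 = 2^2 × 7 × 11
364 = 2^2 × 7 × 13
LCM(308, 364) = 2^2 × 7 × 11 × 13 = 4004.
Smallest multiple of 4004 that is ≥ 27194: ⌈27194/4004⌉ × 4004 = 7 × 4004 = 28028.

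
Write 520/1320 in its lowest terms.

13/33

520 = 2^3 × 5 × 13
1320 = 2^3 × 3 × 5 × 11
gcd(520, 1320) = 2^3 × 5 = 40.
Divide numerator and denominator by 40: 520/1320 = 13/33.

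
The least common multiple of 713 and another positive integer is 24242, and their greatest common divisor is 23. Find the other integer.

gcd × lcm = product of the two integers, so the other integer is (23 × 24242) / 713 = 782.

782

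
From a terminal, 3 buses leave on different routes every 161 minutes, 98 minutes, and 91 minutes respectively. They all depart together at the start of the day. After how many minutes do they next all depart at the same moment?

They coincide at every common multiple of the periods; the first is the LCM.
161 = 7 × 23
98 = 2 × 7^2
91 = 7 × 13
LCM(161, 98, 91) = 2 × 7^2 × 13 × 23 = 29302.

29302 minutes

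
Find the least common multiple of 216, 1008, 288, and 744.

216 = 2^3 × 3^3
1008 = 2^4 × 3^2 × 7
288 = 2^5 × 3^2
744 = 2^3 × 3 × 31
LCM(216, 1008, 288, 744) = 2^5 × 3^3 × 7 × 31 = 187488.

187488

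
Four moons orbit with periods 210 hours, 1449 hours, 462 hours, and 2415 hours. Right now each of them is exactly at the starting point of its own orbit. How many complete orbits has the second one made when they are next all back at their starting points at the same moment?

110 orbits

They are all back at their starting positions together after one LCM of the periods.
210 = 2 × 3 × 5 × 7
1449 = 3^2 × 7 × 23
462 = 2 × 3 × 7 × 11
2415 = 3 × 5 × 7 × 23
LCM(210, 1449, 462, 2415) = 2 × 3^2 × 5 × 7 × 11 × 23 = 159390.
Orbits for period 1449: 159390 / 1449 = 110.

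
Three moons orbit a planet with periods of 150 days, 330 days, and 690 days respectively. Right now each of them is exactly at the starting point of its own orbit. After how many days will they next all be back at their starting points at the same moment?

The first simultaneous occurrence is after LCM of the individual periods.
150 = 2 × 3 × 5^2
330 = 2 × 3 × 5 × 11
690 = 2 × 3 × 5 × 23
LCM(150, 330, 690) = 2 × 3 × 5^2 × 11 × 23 = 37950.

37950 days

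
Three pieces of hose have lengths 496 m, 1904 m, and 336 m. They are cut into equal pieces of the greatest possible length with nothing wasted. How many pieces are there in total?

171

Piece length = gcd(496, 1904, 336).
496 = 2^4 × 31
1904 = 2^4 × 7 × 17
336 = 2^4 × 3 × 7
gcd(496, 1904, 336) = 2^4 = 16.
Total pieces = 496/16 + 1904/16 + 336/16 = 31 + 119 + 21 = 171.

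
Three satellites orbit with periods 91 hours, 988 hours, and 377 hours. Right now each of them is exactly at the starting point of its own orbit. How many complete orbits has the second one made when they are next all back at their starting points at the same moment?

203 orbits

The first common completion time is the LCM of the periods.
91 = 7 × 13
988 = 2^2 × 13 × 19
377 = 13 × 29
LCM(91, 988, 377) = 2^2 × 7 × 13 × 19 × 29 = 200564.
Orbits for period 988: 200564 / 988 = 203.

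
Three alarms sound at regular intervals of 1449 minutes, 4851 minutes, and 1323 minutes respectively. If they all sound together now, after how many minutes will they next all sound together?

334719 minutes

We need the least common multiple of the intervals.
1449 = 3^2 × 7 × 23
4851 = 3^2 × 7^2 × 11
1323 = 3^3 × 7^2
LCM(1449, 4851, 1323) = 3^3 × 7^2 × 11 × 23 = 334719.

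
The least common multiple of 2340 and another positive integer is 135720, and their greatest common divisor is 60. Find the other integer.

3480

gcd × lcm = product of the two integers, so the other integer is (60 × 135720) / 2340 = 3480.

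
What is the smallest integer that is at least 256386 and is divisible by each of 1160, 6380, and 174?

The integer must be a common multiple of 1160, 6380, and 174, so a multiple of their LCM.
1160 = 2^3 × 5 × 29
6380 = 2^2 × 5 × 11 × 29
174 = 2 × 3 × 29
LCM(1160, 6380, 174) = 2^3 × 3 × 5 × 11 × 29 = 38280.
Smallest multiple of 38280 that is ≥ 256386: ⌈256386/38280⌉ × 38280 = 7 × 38280 = 267960.

267960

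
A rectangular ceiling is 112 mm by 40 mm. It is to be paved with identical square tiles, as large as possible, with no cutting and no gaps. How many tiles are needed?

70

Tile side = gcd(112, 40).
112 = 2^4 × 7
40 = 2^3 × 5
gcd(112, 40) = 2^3 = 8.
Tiles: (112/8) × (40/8) = 14 × 5 = 70.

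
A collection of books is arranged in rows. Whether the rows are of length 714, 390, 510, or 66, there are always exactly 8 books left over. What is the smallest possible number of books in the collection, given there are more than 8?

510518

N − 8 must be a common multiple of 714, 390, 510, and 66.
714 = 2 × 3 × 7 × 17
390 = 2 × 3 × 5 × 13
510 = 2 × 3 × 5 × 17
66 = 2 × 3 × 11
LCM(714, 390, 510, 66) = 2 × 3 × 5 × 7 × 11 × 13 × 17 = 510510.
Smallest N > 8 is LCM + 8 = 510510 + 8 = 510518.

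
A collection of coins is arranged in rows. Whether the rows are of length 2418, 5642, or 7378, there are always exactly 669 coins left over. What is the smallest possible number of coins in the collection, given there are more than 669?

N − 669 must be a common multiple of 2418, 5642, and 7378.
2418 = 2 × 3 × 13 × 31
5642 = 2 × 7 × 13 × 31
7378 = 2 × 7 × 17 × 31
LCM(2418, 5642, 7378) = 2 × 3 × 7 × 13 × 17 × 31 = 287742.
Smallest N > 669 is LCM + 669 = 287742 + 669 = 288411.

288411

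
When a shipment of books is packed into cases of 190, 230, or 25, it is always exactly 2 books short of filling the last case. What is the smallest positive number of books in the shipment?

Being 2 short of a full case of size k means N ≡ −2 (mod k), i.e. N + 2 is a multiple of each size.
190 = 2 × 5 × 19
230 = 2 × 5 × 23
25 = 5^2
LCM(190, 230, 25) = 2 × 5^2 × 19 × 23 = 21850.
Smallest positive N is 21850 − 2 = 21848.

21848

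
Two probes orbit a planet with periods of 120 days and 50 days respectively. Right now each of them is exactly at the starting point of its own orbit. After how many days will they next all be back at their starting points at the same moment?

We need the least common multiple of the intervals.
120 = 2^3 × 3 × 5
50 = 2 × 5^2
LCM(120, 50) = 2^3 × 3 × 5^2 = 600.

600 days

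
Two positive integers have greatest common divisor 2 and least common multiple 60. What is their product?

For any two positive integers, gcd × lcm = product = 2 × 60 = 120.

120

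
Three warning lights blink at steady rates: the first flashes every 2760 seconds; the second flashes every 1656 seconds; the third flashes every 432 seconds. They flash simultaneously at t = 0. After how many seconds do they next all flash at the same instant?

We need the least common multiple of the intervals.
2760 = 2^3 × 3 × 5 × 23
1656 = 2^3 × 3^2 × 23
432 = 2^4 × 3^3
LCM(2760, 1656, 432) = 2^4 × 3^3 × 5 × 23 = 49680.

49680 seconds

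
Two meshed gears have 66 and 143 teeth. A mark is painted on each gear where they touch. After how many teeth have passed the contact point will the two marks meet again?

858 teeth

The first simultaneous occurrence is after LCM of the individual periods.
66 = 2 × 3 × 11
143 = 11 × 13
LCM(66, 143) = 2 × 3 × 11 × 13 = 858.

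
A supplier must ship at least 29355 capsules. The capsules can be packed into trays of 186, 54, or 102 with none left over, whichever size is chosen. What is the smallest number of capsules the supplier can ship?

The number of capsules must be a common multiple of 186, 54, and 102, so a multiple of their LCM.
186 = 2 × 3 × 31
54 = 2 × 3^3
102 = 2 × 3 × 17
LCM(186, 54, 102) = 2 × 3^3 × 17 × 31 = 28458.
Smallest multiple of 28458 that is ≥ 29355: ⌈29355/28458⌉ × 28458 = 2 × 28458 = 56916.

56916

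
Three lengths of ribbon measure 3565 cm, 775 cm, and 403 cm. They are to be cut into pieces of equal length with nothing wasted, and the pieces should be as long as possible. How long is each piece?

31 cm

The greatest length dividing all of 3565, 775, and 403 is their gcd.
3565 = 5 × 23 × 31
775 = 5^2 × 31
403 = 13 × 31
gcd(3565, 775, 403) = 31.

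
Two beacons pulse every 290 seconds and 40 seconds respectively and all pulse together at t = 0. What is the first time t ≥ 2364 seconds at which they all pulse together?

3480 seconds

Joint pulses occur at multiples of LCM(290, 40).
290 = 2 × 5 × 29
40 = 2^3 × 5
LCM(290, 40) = 2^3 × 5 × 29 = 1160.
Smallest multiple of 1160 that is ≥ 2364: ⌈2364/1160⌉ × 1160 = 3 × 1160 = 3480.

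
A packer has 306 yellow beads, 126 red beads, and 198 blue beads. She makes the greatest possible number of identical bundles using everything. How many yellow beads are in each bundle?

Number of bundles = gcd(306, 126, 198).
306 = 2 × 3^2 × 17
126 = 2 × 3^2 × 7
198 = 2 × 3^2 × 11
gcd(306, 126, 198) = 2 × 3^2 = 18.
yellow beads per bundle = 306 / 18 = 17.

17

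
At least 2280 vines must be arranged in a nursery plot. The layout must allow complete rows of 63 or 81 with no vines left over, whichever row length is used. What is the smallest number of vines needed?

2835

The number of vines must be a common multiple of 63 and 81, so a multiple of their LCM.
63 = 3^2 × 7
81 = 3^4
LCM(63, 81) = 3^4 × 7 = 567.
Smallest multiple of 567 that is ≥ 2280: ⌈2280/567⌉ × 567 = 5 × 567 = 2835.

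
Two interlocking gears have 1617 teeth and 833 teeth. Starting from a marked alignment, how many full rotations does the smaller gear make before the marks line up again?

33 rotations

All finish a whole number of cycles simultaneously at t = LCM of the periods.
1617 = 3 × 7^2 × 11
833 = 7^2 × 17
LCM(1617, 833) = 3 × 7^2 × 11 × 17 = 27489.
Rotations for period 833: 27489 / 833 = 33.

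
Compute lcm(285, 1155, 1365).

285285

285 = 3 × 5 × 19
1155 = 3 × 5 × 7 × 11
1365 = 3 × 5 × 7 × 13
LCM(285, 1155, 1365) = 3 × 5 × 7 × 11 × 13 × 19 = 285285.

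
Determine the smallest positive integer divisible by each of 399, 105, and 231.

399 = 3 × 7 × 19
105 = 3 × 5 × 7
231 = 3 × 7 × 11
LCM(399, 105, 231) = 3 × 5 × 7 × 11 × 19 = 21945.

21945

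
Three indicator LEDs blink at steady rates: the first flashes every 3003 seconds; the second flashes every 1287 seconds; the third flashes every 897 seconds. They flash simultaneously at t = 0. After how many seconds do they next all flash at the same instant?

We need the least common multiple of the intervals.
3003 = 3 × 7 × 11 × 13
1287 = 3^2 × 11 × 13
897 = 3 × 13 × 23
LCM(3003, 1287, 897) = 3^2 × 7 × 11 × 13 × 23 = 207207.

207207 seconds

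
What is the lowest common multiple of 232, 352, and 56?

71456

232 = 2^3 × 29
352 = 2^5 × 11
56 = 2^3 × 7
LCM(232, 352, 56) = 2^5 × 7 × 11 × 29 = 71456.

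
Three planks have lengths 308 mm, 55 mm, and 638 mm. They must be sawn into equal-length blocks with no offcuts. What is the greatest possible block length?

11 mm

This is the greatest common divisor of 308, 55, and 638.
308 = 2^2 × 7 × 11
55 = 5 × 11
638 = 2 × 11 × 29
gcd(308, 55, 638) = 11.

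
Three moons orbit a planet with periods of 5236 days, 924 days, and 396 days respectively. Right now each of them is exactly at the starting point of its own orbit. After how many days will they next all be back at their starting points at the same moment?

47124 days

They coincide at every common multiple of the periods; the first is the LCM.
5236 = 2^2 × 7 × 11 × 17
924 = 2^2 × 3 × 7 × 11
396 = 2^2 × 3^2 × 11
LCM(5236, 924, 396) = 2^2 × 3^2 × 7 × 11 × 17 = 47124.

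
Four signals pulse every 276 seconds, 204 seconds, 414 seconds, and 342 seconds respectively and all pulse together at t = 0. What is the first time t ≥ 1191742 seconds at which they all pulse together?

Joint pulses occur at multiples of LCM(276, 204, 414, 342).
276 = 2^2 × 3 × 23
204 = 2^2 × 3 × 17
414 = 2 × 3^2 × 23
342 = 2 × 3^2 × 19
LCM(276, 204, 414, 342) = 2^2 × 3^2 × 17 × 19 × 23 = 267444.
Smallest multiple of 267444 that is ≥ 1191742: ⌈1191742/267444⌉ × 267444 = 5 × 267444 = 1337220.

1337220 seconds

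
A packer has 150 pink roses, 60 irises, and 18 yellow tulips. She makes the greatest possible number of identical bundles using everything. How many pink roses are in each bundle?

Number of bundles = gcd(150, 60, 18).
150 = 2 × 3 × 5^2
60 = 2^2 × 3 × 5
18 = 2 × 3^2
gcd(150, 60, 18) = 2 × 3 = 6.
pink roses per bundle = 150 / 6 = 25.

25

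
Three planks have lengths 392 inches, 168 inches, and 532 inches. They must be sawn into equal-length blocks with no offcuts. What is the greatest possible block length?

28 inches

The block length must divide every plank, so the greatest is gcd(392, 168, 532).
392 = 2^3 × 7^2
168 = 2^3 × 3 × 7
532 = 2^2 × 7 × 19
gcd(392, 168, 532) = 2^2 × 7 = 28.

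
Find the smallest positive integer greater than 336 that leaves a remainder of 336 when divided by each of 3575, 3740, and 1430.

243436

N − 336 must be a common multiple of 3575, 3740, and 1430.
3575 = 5^2 × 11 × 13
3740 = 2^2 × 5 × 11 × 17
1430 = 2 × 5 × 11 × 13
LCM(3575, 3740, 1430) = 2^2 × 5^2 × 11 × 13 × 17 = 243100.
Smallest N > 336 is LCM + 336 = 243100 + 336 = 243436.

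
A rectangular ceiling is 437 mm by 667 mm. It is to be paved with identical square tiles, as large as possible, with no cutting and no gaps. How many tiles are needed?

Tile side = gcd(437, 667).
437 = 19 × 23
667 = 23 × 29
gcd(437, 667) = 23.
Tiles: (437/23) × (667/23) = 19 × 29 = 551.

551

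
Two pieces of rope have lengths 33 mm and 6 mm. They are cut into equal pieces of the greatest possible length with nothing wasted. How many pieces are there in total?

13

Piece length = gcd(33, 6).
33 = 3 × 11
6 = 2 × 3
gcd(33, 6) = 3.
Total pieces = 33/3 + 6/3 = 11 + 2 = 13.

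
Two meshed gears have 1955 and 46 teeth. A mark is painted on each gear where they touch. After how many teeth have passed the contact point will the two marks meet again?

We need the least common multiple of the intervals.
1955 = 5 × 17 × 23
46 = 2 × 23
LCM(1955, 46) = 2 × 5 × 17 × 23 = 3910.

3910 teeth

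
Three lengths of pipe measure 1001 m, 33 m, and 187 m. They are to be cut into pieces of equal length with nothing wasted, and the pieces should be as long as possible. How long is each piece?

The greatest length dividing all of 1001, 33, and 187 is their gcd.
1001 = 7 × 11 × 13
33 = 3 × 11
187 = 11 × 17
gcd(1001, 33, 187) = 11.

11 m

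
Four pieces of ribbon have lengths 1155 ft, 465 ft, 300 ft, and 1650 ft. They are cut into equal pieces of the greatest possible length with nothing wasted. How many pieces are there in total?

Piece length = gcd(1155, 465, 300, 1650).
1155 = 3 × 5 × 7 × 11
465 = 3 × 5 × 31
300 = 2^2 × 3 × 5^2
1650 = 2 × 3 × 5^2 × 11
gcd(1155, 465, 300, 1650) = 3 × 5 = 15.
Total pieces = 1155/15 + 465/15 + 300/15 + 1650/15 = 77 + 31 + 20 + 110 = 238.

238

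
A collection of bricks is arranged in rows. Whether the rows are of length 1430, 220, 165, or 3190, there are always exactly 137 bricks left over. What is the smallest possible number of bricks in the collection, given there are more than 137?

248957

N − 137 must be a common multiple of 1430, 220, 165, and 3190.
1430 = 2 × 5 × 11 × 13
220 = 2^2 × 5 × 11
165 = 3 × 5 × 11
3190 = 2 × 5 × 11 × 29
LCM(1430, 220, 165, 3190) = 2^2 × 3 × 5 × 11 × 13 × 29 = 248820.
Smallest N > 137 is LCM + 137 = 248820 + 137 = 248957.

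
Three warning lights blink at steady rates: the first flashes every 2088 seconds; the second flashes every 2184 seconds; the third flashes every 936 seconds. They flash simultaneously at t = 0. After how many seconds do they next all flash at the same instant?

190008 seconds

The first simultaneous occurrence is after LCM of the individual periods.
2088 = 2^3 × 3^2 × 29
2184 = 2^3 × 3 × 7 × 13
936 = 2^3 × 3^2 × 13
LCM(2088, 2184, 936) = 2^3 × 3^2 × 7 × 13 × 29 = 190008.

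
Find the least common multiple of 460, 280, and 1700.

547400

460 = 2^2 × 5 × 23
280 = 2^3 × 5 × 7
1700 = 2^2 × 5^2 × 17
LCM(460, 280, 1700) = 2^3 × 5^2 × 7 × 17 × 23 = 547400.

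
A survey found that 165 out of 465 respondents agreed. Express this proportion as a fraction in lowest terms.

165 = 3 × 5 × 11
465 = 3 × 5 × 31
gcd(165, 465) = 3 × 5 = 15.
Divide numerator and denominator by 15: 165/465 = 11/31.

11/31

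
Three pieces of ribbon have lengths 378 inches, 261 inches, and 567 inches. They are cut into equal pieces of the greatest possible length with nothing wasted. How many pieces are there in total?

134

Piece length = gcd(378, 261, 567).
378 = 2 × 3^3 × 7
261 = 3^2 × 29
567 = 3^4 × 7
gcd(378, 261, 567) = 3^2 = 9.
Total pieces = 378/9 + 261/9 + 567/9 = 42 + 29 + 63 = 134.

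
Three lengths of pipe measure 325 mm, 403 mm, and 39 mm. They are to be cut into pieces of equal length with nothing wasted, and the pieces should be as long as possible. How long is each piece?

The greatest length dividing all of 325, 403, and 39 is their gcd.
325 = 5^2 × 13
403 = 13 × 31
39 = 3 × 13
gcd(325, 403, 39) = 13.

13 mm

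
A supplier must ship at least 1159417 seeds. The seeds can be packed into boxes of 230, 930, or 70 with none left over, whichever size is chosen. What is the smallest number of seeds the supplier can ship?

The number of seeds must be a common multiple of 230, 930, and 70, so a multiple of their LCM.
230 = 2 × 5 × 23
930 = 2 × 3 × 5 × 31
70 = 2 × 5 × 7
LCM(230, 930, 70) = 2 × 3 × 5 × 7 × 23 × 31 = 149730.
Smallest multiple of 149730 that is ≥ 1159417: ⌈1159417/149730⌉ × 149730 = 8 × 149730 = 1197840.

1197840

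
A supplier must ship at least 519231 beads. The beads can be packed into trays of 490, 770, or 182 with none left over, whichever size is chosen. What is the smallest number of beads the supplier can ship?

560560

The number of beads must be a common multiple of 490, 770, and 182, so a multiple of their LCM.
490 = 2 × 5 × 7^2
770 = 2 × 5 × 7 × 11
182 = 2 × 7 × 13
LCM(490, 770, 182) = 2 × 5 × 7^2 × 11 × 13 = 70070.
Smallest multiple of 70070 that is ≥ 519231: ⌈519231/70070⌉ × 70070 = 8 × 70070 = 560560.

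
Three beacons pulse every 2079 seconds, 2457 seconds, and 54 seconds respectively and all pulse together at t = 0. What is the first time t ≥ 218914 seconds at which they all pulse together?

270270 seconds

Joint pulses occur at multiples of LCM(2079, 2457, 54).
2079 = 3^3 × 7 × 11
2457 = 3^3 × 7 × 13
54 = 2 × 3^3
LCM(2079, 2457, 54) = 2 × 3^3 × 7 × 11 × 13 = 54054.
Smallest multiple of 54054 that is ≥ 218914: ⌈218914/54054⌉ × 54054 = 5 × 54054 = 270270.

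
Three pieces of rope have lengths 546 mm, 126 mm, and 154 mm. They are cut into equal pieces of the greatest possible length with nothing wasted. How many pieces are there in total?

Piece length = gcd(546, 126, 154).
546 = 2 × 3 × 7 × 13
126 = 2 × 3^2 × 7
154 = 2 × 7 × 11
gcd(546, 126, 154) = 2 × 7 = 14.
Total pieces = 546/14 + 126/14 + 154/14 = 39 + 9 + 11 = 59.

59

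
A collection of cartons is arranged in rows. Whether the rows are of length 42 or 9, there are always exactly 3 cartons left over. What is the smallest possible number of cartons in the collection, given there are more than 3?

N − 3 must be a common multiple of 42 and 9.
42 = 2 × 3 × 7
9 = 3^2
LCM(42, 9) = 2 × 3^2 × 7 = 126.
Smallest N > 3 is LCM + 3 = 126 + 3 = 129.

129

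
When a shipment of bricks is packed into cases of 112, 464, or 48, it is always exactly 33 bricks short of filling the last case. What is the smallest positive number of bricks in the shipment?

Being 33 short of a full case of size k means N ≡ −33 (mod k), i.e. N + 33 is a multiple of each size.
112 = 2^4 × 7
464 = 2^4 × 29
48 = 2^4 × 3
LCM(112, 464, 48) = 2^4 × 3 × 7 × 29 = 9744.
Smallest positive N is 9744 − 33 = 9711.

9711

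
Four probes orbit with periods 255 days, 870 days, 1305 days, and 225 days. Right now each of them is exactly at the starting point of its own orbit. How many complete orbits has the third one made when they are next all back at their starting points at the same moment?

170 orbits

All finish a whole number of cycles simultaneously at t = LCM of the periods.
255 = 3 × 5 × 17
870 = 2 × 3 × 5 × 29
1305 = 3^2 × 5 × 29
225 = 3^2 × 5^2
LCM(255, 870, 1305, 225) = 2 × 3^2 × 5^2 × 17 × 29 = 221850.
Orbits for period 1305: 221850 / 1305 = 170.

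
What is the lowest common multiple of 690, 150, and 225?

10350

690 = 2 × 3 × 5 × 23
150 = 2 × 3 × 5^2
225 = 3^2 × 5^2
LCM(690, 150, 225) = 2 × 3^2 × 5^2 × 23 = 10350.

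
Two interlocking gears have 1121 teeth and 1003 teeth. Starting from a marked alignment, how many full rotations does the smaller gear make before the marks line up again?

19 rotations

All finish a whole number of cycles simultaneously at t = LCM of the periods.
1121 = 19 × 59
1003 = 17 × 59
LCM(1121, 1003) = 17 × 19 × 59 = 19057.
Rotations for period 1003: 19057 / 1003 = 19.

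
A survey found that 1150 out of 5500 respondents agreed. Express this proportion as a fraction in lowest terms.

1150 = 2 × 5^2 × 23
5500 = 2^2 × 5^3 × 11
gcd(1150, 5500) = 2 × 5^2 = 50.
Divide numerator and denominator by 50: 1150/5500 = 23/110.

23/110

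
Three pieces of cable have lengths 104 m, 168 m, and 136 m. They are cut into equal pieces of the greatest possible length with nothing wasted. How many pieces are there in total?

Piece length = gcd(104, 168, 136).
104 = 2^3 × 13
168 = 2^3 × 3 × 7
136 = 2^3 × 17
gcd(104, 168, 136) = 2^3 = 8.
Total pieces = 104/8 + 168/8 + 136/8 = 13 + 21 + 17 = 51.

51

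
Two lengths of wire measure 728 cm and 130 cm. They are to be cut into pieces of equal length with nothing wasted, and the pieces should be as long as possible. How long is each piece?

26 cm

Each piece length must divide every original length, so the longest possible is gcd(728, 130).
728 = 2^3 × 7 × 13
130 = 2 × 5 × 13
gcd(728, 130) = 2 × 13 = 26.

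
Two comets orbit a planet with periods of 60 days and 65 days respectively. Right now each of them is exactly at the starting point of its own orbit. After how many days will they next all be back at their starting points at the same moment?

They coincide at every common multiple of the periods; the first is the LCM.
60 = 2^2 × 3 × 5
65 = 5 × 13
LCM(60, 65) = 2^2 × 3 × 5 × 13 = 780.

780 days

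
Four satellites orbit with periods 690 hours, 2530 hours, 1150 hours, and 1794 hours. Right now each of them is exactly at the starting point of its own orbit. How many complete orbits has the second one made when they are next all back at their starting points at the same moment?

195 orbits

They are all back at their starting positions together after one LCM of the periods.
690 = 2 × 3 × 5 × 23
2530 = 2 × 5 × 11 × 23
1150 = 2 × 5^2 × 23
1794 = 2 × 3 × 13 × 23
LCM(690, 2530, 1150, 1794) = 2 × 3 × 5^2 × 11 × 13 × 23 = 493350.
Orbits for period 2530: 493350 / 2530 = 195.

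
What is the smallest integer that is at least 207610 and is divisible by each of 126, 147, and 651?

The integer must be a common multiple of 126, 147, and 651, so a multiple of their LCM.
126 = 2 × 3^2 × 7
147 = 3 × 7^2
651 = 3 × 7 × 31
LCM(126, 147, 651) = 2 × 3^2 × 7^2 × 31 = 27342.
Smallest multiple of 27342 that is ≥ 207610: ⌈207610/27342⌉ × 27342 = 8 × 27342 = 218736.

218736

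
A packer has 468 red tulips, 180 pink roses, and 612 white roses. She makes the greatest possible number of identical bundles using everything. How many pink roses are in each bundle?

Number of bundles = gcd(468, 180, 612).
468 = 2^2 × 3^2 × 13
180 = 2^2 × 3^2 × 5
612 = 2^2 × 3^2 × 17
gcd(468, 180, 612) = 2^2 × 3^2 = 36.
pink roses per bundle = 180 / 36 = 5.

5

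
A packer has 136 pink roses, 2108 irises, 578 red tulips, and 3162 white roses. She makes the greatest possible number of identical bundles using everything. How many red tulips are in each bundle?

Number of bundles = gcd(136, 2108, 578, 3162).
136 = 2^3 × 17
2108 = 2^2 × 17 × 31
578 = 2 × 17^2
3162 = 2 × 3 × 17 × 31
gcd(136, 2108, 578, 3162) = 2 × 17 = 34.
red tulips per bundle = 578 / 34 = 17.

17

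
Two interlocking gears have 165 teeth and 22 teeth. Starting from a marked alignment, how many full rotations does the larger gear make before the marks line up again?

All finish a whole number of cycles simultaneously at t = LCM of the periods.
165 = 3 × 5 × 11
22 = 2 × 11
LCM(165, 22) = 2 × 3 × 5 × 11 = 330.
Rotations for period 165: 330 / 165 = 2.

2 rotations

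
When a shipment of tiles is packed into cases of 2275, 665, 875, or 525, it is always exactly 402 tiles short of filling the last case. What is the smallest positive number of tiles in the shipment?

647973

Being 402 short of a full case of size k means N ≡ −402 (mod k), i.e. N + 402 is a multiple of each size.
2275 = 5^2 × 7 × 13
665 = 5 × 7 × 19
875 = 5^3 × 7
525 = 3 × 5^2 × 7
LCM(2275, 665, 875, 525) = 3 × 5^3 × 7 × 13 × 19 = 648375.
Smallest positive N is 648375 − 402 = 647973.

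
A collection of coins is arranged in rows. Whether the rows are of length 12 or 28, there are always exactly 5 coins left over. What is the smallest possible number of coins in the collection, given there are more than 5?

N − 5 must be a common multiple of 12 and 28.
12 = 2^2 × 3
28 = 2^2 × 7
LCM(12, 28) = 2^2 × 3 × 7 = 84.
Smallest N > 5 is LCM + 5 = 84 + 5 = 89.

89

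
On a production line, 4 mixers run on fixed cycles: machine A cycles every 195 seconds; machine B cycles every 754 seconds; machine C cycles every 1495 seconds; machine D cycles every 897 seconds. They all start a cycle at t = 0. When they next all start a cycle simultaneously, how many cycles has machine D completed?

They are all back at their starting positions together after one LCM of the periods.
195 = 3 × 5 × 13
754 = 2 × 13 × 29
1495 = 5 × 13 × 23
897 = 3 × 13 × 23
LCM(195, 754, 1495, 897) = 2 × 3 × 5 × 13 × 23 × 29 = 260130.
Cycles for period 897: 260130 / 897 = 290.

290 cycles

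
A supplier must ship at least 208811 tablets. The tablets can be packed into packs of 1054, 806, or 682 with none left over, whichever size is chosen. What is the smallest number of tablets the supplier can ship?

301444

The number of tablets must be a common multiple of 1054, 806, and 682, so a multiple of their LCM.
1054 = 2 × 17 × 31
806 = 2 × 13 × 31
682 = 2 × 11 × 31
LCM(1054, 806, 682) = 2 × 11 × 13 × 17 × 31 = 150722.
Smallest multiple of 150722 that is ≥ 208811: ⌈208811/150722⌉ × 150722 = 2 × 150722 = 301444.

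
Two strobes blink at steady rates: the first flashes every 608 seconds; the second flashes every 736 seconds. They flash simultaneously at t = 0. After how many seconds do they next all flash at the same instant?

They coincide at every common multiple of the periods; the first is the LCM.
608 = 2^5 × 19
736 = 2^5 × 23
LCM(608, 736) = 2^5 × 19 × 23 = 13984.

13984 seconds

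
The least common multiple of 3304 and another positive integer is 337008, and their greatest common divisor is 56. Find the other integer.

5712

gcd × lcm = product of the two integers, so the other integer is (56 × 337008) / 3304 = 5712.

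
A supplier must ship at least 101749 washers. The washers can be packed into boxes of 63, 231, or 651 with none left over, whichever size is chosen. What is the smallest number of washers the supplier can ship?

The number of washers must be a common multiple of 63, 231, and 651, so a multiple of their LCM.
63 = 3^2 × 7
231 = 3 × 7 × 11
651 = 3 × 7 × 31
LCM(63, 231, 651) = 3^2 × 7 × 11 × 31 = 21483.
Smallest multiple of 21483 that is ≥ 101749: ⌈101749/21483⌉ × 21483 = 5 × 21483 = 107415.

107415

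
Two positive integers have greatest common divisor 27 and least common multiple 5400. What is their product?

For any two positive integers, gcd × lcm = product = 27 × 5400 = 145800.

145800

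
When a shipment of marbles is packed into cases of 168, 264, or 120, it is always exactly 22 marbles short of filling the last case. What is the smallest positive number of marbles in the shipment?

Being 22 short of a full case of size k means N ≡ −22 (mod k), i.e. N + 22 is a multiple of each size.
168 = 2^3 × 3 × 7
264 = 2^3 × 3 × 11
120 = 2^3 × 3 × 5
LCM(168, 264, 120) = 2^3 × 3 × 5 × 7 × 11 = 9240.
Smallest positive N is 9240 − 22 = 9218.

9218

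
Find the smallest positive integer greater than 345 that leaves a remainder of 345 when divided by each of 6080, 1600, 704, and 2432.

669145

N − 345 must be a common multiple of 6080, 1600, 704, and 2432.
6080 = 2^6 × 5 × 19
1600 = 2^6 × 5^2
704 = 2^6 × 11
2432 = 2^7 × 19
LCM(6080, 1600, 704, 2432) = 2^7 × 5^2 × 11 × 19 = 668800.
Smallest N > 345 is LCM + 345 = 668800 + 345 = 669145.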